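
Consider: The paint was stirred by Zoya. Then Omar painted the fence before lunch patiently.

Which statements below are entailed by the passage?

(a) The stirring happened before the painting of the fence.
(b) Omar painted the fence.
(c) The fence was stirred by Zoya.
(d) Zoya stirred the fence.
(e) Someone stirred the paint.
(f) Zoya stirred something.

(a), (b), (e), (f)

(a) Entailed — the narrative places the stirring before the painting.
(b) Entailed — this follows by dropping conjuncts from the painting event's description.
(c) Not entailed — Zoya stirred the paint, not the fence; the fence belongs to the painting event.
(d) Not entailed — Zoya stirred the paint, not the fence; the fence belongs to the painting event.
(e) Entailed — the original entails any weakening of itself; this just generalizes the agent.
(f) Entailed — generalizing the patient leaves a sub-description the original still satisfies.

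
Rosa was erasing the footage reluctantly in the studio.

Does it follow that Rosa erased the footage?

'was erasing' is progressive; for an accomplishment like 'erase the footage', it doesn't entail completion.

no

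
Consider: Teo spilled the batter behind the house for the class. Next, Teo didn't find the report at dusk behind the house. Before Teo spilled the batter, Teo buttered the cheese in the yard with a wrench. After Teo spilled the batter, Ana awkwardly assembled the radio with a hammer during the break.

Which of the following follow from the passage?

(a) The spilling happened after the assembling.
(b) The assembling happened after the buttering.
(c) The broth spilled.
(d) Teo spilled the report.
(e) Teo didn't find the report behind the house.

(a) Not entailed — the narrative places the spilling before the assembling, not after.
(b) Entailed — the narrative places the buttering before the assembling.
(c) Not entailed — the batter is what spilled, not the broth.
(d) Not entailed — Teo spilled the batter, not the report; the report belongs to the finding event.
(e) Not entailed — dropping 'at dusk' under negation is not valid — the original leaves open that Teo found the report some other way.

(b)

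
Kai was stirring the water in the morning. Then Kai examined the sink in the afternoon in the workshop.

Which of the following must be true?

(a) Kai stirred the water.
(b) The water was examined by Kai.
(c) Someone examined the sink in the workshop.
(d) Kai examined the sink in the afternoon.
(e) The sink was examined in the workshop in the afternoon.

(a), (c), (d), (e)

(a) Entailed — 'stir' is an activity; 'was stirring' entails that some stirring happened, so 'stirred' holds.
(b) Not entailed — Kai examined the sink, not the water; the water belongs to the stirring event.
(c) Entailed — the original entails any weakening of itself; this just drops 'in the afternoon' and generalizes the agent.
(d) Entailed — the original entails any weakening of itself; this just drops 'in the workshop'.
(e) Entailed — every conjunct here is already in the original examining event.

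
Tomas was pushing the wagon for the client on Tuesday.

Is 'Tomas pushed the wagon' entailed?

'push' is atelic; if Tomas was pushing the wagon, then Tomas pushed the wagon (for some time).

yes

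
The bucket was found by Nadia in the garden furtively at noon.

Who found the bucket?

'Nadia' marks the agent of the finding event.

Nadia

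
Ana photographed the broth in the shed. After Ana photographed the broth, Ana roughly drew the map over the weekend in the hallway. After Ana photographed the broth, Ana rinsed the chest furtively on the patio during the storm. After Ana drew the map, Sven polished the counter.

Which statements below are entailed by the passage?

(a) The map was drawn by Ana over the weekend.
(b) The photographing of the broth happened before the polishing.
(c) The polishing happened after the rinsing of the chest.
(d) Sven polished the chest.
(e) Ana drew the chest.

(a), (b)

(a) Entailed — dropping 'roughly', 'in the hallway' leaves a sub-description the original still satisfies.
(b) Entailed — the narrative places the photographing before the polishing.
(c) Not entailed — the narrative doesn't order the rinsing relative to the polishing.
(d) Not entailed — Sven polished the counter, not the chest; the chest belongs to the rinsing event.
(e) Not entailed — Ana drew the map, not the chest; the chest belongs to the rinsing event.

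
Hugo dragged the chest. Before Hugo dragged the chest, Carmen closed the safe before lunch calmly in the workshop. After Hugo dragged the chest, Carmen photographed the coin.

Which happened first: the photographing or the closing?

The connectives place the closing before the photographing.

the closing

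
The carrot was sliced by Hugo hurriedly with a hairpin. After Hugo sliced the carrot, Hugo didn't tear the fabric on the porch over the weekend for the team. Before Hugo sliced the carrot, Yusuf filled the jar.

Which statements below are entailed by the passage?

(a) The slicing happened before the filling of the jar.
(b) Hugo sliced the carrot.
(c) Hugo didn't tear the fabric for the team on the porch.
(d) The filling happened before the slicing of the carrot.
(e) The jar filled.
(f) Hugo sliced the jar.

(a) Not entailed — the narrative places the filling before the slicing, not after.
(b) Entailed — every conjunct here is already in the original slicing event.
(c) Not entailed — dropping 'over the weekend' under negation is not valid — the original leaves open that Hugo tore the fabric some other way.
(d) Entailed — the narrative places the filling before the slicing.
(e) Entailed — 'Yusuf filled the jar' is causative; it entails the inchoative 'the jar filled'.
(f) Not entailed — Hugo sliced the carrot, not the jar; the jar belongs to the filling event.

(b), (d), (e)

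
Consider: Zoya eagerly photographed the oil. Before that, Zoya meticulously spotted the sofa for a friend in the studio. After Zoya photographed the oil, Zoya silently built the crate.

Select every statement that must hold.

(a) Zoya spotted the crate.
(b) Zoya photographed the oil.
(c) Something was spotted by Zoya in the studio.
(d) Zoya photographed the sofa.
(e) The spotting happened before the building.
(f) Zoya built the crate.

(a) Not entailed — Zoya spotted the sofa, not the crate; the crate belongs to the building event.
(b) Entailed — dropping 'eagerly' leaves a sub-description the original still satisfies.
(c) Entailed — this follows by dropping conjuncts from the spotting event's description.
(d) Not entailed — Zoya photographed the oil, not the sofa; the sofa belongs to the spotting event.
(e) Entailed — the narrative places the spotting before the building.
(f) Entailed — this follows by dropping conjuncts from the building event's description.

(b), (c), (e), (f)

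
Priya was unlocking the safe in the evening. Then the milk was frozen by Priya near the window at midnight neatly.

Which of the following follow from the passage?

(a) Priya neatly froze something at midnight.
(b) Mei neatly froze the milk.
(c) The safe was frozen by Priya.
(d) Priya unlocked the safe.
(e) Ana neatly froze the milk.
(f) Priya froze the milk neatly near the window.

(a) Entailed — the original entails any weakening of itself; this just drops 'near the window' and generalizes the patient.
(b) Not entailed — the passage has Priya freezing the milk, not Mei.
(c) Not entailed — Priya froze the milk, not the safe; the safe belongs to the unlocking event.
(d) Not entailed — 'was unlocking' is progressive on an accomplishment; it does not entail the completed 'unlocked'.
(e) Not entailed — the passage has Priya freezing the milk, not Ana.
(f) Entailed — this follows by dropping conjuncts from the freezing event's description.

(a), (f)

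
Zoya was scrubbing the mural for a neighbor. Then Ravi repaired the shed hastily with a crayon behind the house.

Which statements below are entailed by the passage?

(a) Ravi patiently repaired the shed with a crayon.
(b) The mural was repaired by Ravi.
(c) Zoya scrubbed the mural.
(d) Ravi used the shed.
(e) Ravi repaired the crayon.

(a) Not entailed — 'patiently' adds a manner not in (and inconsistent with) the original.
(b) Not entailed — Ravi repaired the shed, not the mural; the mural belongs to the scrubbing event.
(c) Entailed — 'scrub' is an activity; 'was scrubbing' entails that some scrubbing happened, so 'scrubbed' holds.
(d) Not entailed — the shed is the patient, not an instrument — Ravi used a crayon.
(e) Not entailed — the crayon is the instrument, not what was repaired.

(c)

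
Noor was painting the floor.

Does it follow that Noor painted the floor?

no

'was painting' is progressive; for an accomplishment like 'paint the floor', it doesn't entail completion.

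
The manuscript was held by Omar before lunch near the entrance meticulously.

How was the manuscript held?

'meticulously' marks the manner of the holding event.

meticulously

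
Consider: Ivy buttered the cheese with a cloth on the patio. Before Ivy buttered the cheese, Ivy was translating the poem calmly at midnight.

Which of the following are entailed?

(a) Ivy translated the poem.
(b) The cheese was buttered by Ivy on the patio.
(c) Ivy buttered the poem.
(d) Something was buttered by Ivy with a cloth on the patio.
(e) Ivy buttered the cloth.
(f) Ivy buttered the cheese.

(a) Not entailed — 'was translating' is progressive on an accomplishment; it does not entail the completed 'translated'.
(b) Entailed — the original entails any weakening of itself; this just drops 'with a cloth'.
(c) Not entailed — Ivy buttered the cheese, not the poem; the poem belongs to the translating event.
(d) Entailed — every conjunct here is already in the original buttering event.
(e) Not entailed — the cloth is the instrument, not what was buttered.
(f) Entailed — every conjunct here is already in the original buttering event.

(b), (d), (f)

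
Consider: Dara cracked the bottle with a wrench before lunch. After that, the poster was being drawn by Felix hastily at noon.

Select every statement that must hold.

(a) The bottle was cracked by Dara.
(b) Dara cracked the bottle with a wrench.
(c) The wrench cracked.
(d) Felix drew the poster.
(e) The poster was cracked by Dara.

(a), (b)

(a) Entailed — this follows by dropping conjuncts from the cracking event's description.
(b) Entailed — dropping 'before lunch' leaves a sub-description the original still satisfies.
(c) Not entailed — the bottle is what cracked, not the wrench.
(d) Not entailed — 'was drawing' is progressive on an accomplishment; it does not entail the completed 'drew'.
(e) Not entailed — Dara cracked the bottle, not the poster; the poster belongs to the drawing event.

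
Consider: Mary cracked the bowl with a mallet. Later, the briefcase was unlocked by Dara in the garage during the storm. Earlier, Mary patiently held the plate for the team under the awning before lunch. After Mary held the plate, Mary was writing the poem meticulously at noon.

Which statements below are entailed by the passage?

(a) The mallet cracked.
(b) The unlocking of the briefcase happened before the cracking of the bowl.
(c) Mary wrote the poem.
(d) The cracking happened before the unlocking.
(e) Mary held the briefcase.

(a) Not entailed — the bowl is what cracked, not the mallet.
(b) Not entailed — the narrative places the cracking before the unlocking, not after.
(c) Not entailed — 'was writing' is progressive on an accomplishment; it does not entail the completed 'wrote'.
(d) Entailed — the narrative places the cracking before the unlocking.
(e) Not entailed — Mary held the plate, not the briefcase; the briefcase belongs to the unlocking event.

(d)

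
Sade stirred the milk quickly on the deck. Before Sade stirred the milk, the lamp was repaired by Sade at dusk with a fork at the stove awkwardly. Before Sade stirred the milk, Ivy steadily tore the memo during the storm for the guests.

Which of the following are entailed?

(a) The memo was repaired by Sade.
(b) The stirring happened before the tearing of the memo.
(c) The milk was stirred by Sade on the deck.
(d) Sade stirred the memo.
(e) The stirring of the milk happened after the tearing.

(a) Not entailed — Sade repaired the lamp, not the memo; the memo belongs to the tearing event.
(b) Not entailed — the narrative places the tearing before the stirring, not after.
(c) Entailed — this follows by dropping conjuncts from the stirring event's description.
(d) Not entailed — Sade stirred the milk, not the memo; the memo belongs to the tearing event.
(e) Entailed — the narrative places the tearing before the stirring.

(c), (e)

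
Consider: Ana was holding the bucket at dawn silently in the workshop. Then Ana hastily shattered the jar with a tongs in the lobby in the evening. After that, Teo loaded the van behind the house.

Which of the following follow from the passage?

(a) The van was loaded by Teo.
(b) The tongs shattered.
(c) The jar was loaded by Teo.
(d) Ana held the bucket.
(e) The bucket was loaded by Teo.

(a) Entailed — dropping 'behind the house' leaves a sub-description the original still satisfies.
(b) Not entailed — the jar is what shattered, not the tongs.
(c) Not entailed — Teo loaded the van, not the jar; the jar belongs to the shattering event.
(d) Entailed — 'hold' is an activity; 'was holding' entails that some holding happened, so 'held' holds.
(e) Not entailed — Teo loaded the van, not the bucket; the bucket belongs to the holding event.

(a), (d)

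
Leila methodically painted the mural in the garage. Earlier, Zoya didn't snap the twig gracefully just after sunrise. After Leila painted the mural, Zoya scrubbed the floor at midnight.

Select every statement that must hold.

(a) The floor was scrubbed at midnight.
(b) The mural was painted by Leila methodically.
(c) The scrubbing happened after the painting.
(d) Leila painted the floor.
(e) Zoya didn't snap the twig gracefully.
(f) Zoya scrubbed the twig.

(a) Entailed — generalizing the agent leaves a sub-description the original still satisfies.
(b) Entailed — this follows by dropping conjuncts from the painting event's description.
(c) Entailed — the narrative places the painting before the scrubbing.
(d) Not entailed — Leila painted the mural, not the floor; the floor belongs to the scrubbing event.
(e) Not entailed — dropping 'just after sunrise' under negation is not valid — the original leaves open that Zoya snapped the twig some other way.
(f) Not entailed — Zoya scrubbed the floor, not the twig; the twig belongs to the snapping event.

(a), (b), (c)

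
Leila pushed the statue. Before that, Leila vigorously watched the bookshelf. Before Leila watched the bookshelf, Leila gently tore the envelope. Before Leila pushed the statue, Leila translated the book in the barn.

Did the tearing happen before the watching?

yes

The narrative orders the tearing before the watching.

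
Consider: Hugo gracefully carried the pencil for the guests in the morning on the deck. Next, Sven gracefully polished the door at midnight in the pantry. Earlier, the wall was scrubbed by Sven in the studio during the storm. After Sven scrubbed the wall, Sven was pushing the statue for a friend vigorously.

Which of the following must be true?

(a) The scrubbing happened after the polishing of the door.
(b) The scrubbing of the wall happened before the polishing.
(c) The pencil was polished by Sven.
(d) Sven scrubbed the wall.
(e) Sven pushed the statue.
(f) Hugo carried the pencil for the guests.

(b), (d), (e), (f)

(a) Not entailed — the narrative places the scrubbing before the polishing, not after.
(b) Entailed — the narrative places the scrubbing before the polishing.
(c) Not entailed — Sven polished the door, not the pencil; the pencil belongs to the carrying event.
(d) Entailed — every conjunct here is already in the original scrubbing event.
(e) Entailed — 'push' is an activity; 'was pushing' entails that some pushing happened, so 'pushed' holds.
(f) Entailed — the original entails any weakening of itself; this just drops 'in the morning', 'on the deck', 'gracefully'.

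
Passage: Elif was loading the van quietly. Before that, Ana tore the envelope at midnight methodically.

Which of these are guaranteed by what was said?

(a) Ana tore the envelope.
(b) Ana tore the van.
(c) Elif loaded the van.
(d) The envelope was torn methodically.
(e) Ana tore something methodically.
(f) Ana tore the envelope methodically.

(a), (d), (e), (f)

(a) Entailed — this follows by dropping conjuncts from the tearing event's description.
(b) Not entailed — Ana tore the envelope, not the van; the van belongs to the loading event.
(c) Not entailed — 'was loading' is progressive on an accomplishment; it does not entail the completed 'loaded'.
(d) Entailed — the original entails any weakening of itself; this just drops 'at midnight' and generalizes the agent.
(e) Entailed — the original entails any weakening of itself; this just drops 'at midnight' and generalizes the patient.
(f) Entailed — this follows by dropping conjuncts from the tearing event's description.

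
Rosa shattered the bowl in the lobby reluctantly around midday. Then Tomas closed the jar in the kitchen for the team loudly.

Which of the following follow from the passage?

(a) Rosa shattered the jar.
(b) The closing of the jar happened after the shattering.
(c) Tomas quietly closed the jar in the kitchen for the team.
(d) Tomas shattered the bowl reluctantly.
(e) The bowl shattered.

(a) Not entailed — Rosa shattered the bowl, not the jar; the jar belongs to the closing event.
(b) Entailed — the narrative places the shattering before the closing.
(c) Not entailed — 'quietly' adds a manner not in (and inconsistent with) the original.
(d) Not entailed — the passage has Rosa shattering the bowl, not Tomas.
(e) Entailed — 'Rosa shattered the bowl' is causative; it entails the inchoative 'the bowl shattered'.

(b), (e)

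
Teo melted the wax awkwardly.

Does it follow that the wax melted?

'Teo melted the wax' is the causative; it entails the inchoative 'the wax melted'.

yes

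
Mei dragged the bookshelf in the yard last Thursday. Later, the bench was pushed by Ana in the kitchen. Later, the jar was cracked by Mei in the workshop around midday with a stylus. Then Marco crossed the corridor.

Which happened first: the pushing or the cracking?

The connectives place the pushing before the cracking.

the pushing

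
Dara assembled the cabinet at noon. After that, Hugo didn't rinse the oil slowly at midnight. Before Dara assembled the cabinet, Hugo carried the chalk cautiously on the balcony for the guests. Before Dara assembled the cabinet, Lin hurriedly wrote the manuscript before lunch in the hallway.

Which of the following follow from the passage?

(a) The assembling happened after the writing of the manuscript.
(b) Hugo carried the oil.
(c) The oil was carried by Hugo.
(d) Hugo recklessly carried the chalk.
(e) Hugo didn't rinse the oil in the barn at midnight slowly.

(a), (e)

(a) Entailed — the narrative places the writing before the assembling.
(b) Not entailed — Hugo carried the chalk, not the oil; the oil belongs to the rinsing event.
(c) Not entailed — Hugo carried the chalk, not the oil; the oil belongs to the rinsing event.
(d) Not entailed — 'recklessly' adds a manner not in (and inconsistent with) the original.
(e) Entailed — under negation, adding a further restriction is entailed: if no such rinsing event occurred, none occurred in the barn either.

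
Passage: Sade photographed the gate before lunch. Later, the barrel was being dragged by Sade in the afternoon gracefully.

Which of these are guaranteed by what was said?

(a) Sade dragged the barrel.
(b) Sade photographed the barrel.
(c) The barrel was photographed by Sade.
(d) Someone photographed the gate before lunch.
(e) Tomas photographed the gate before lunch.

(a) Entailed — 'drag' is an activity; 'was dragging' entails that some dragging happened, so 'dragged' holds.
(b) Not entailed — Sade photographed the gate, not the barrel; the barrel belongs to the dragging event.
(c) Not entailed — Sade photographed the gate, not the barrel; the barrel belongs to the dragging event.
(d) Entailed — the original entails any weakening of itself; this just generalizes the agent.
(e) Not entailed — the passage has Sade photographing the gate, not Tomas.

(a), (d)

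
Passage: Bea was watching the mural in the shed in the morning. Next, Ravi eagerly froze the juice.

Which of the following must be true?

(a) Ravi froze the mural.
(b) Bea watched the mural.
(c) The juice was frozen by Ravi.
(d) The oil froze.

(b), (c)

(a) Not entailed — Ravi froze the juice, not the mural; the mural belongs to the watching event.
(b) Entailed — 'watch' is an activity; 'was watching' entails that some watching happened, so 'watched' holds.
(c) Entailed — dropping 'eagerly' leaves a sub-description the original still satisfies.
(d) Not entailed — the juice is what froze, not the oil.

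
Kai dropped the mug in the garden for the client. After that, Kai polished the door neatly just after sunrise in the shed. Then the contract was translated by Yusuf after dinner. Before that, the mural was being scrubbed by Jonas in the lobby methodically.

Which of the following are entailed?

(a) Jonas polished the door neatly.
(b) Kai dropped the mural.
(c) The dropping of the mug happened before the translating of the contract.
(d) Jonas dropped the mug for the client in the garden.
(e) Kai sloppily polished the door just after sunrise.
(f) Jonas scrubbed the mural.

(a) Not entailed — the passage has Kai polishing the door, not Jonas.
(b) Not entailed — Kai dropped the mug, not the mural; the mural belongs to the scrubbing event.
(c) Entailed — the narrative places the dropping before the translating.
(d) Not entailed — the passage has Kai dropping the mug, not Jonas.
(e) Not entailed — 'sloppily' adds a manner not in (and inconsistent with) the original.
(f) Entailed — 'scrub' is an activity; 'was scrubbing' entails that some scrubbing happened, so 'scrubbed' holds.

(c), (f)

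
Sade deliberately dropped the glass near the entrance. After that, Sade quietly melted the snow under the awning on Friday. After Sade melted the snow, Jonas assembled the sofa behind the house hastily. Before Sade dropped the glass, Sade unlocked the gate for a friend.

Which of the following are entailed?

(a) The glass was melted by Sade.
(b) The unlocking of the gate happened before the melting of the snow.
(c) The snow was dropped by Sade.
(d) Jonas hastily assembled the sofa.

(b), (d)

(a) Not entailed — Sade melted the snow, not the glass; the glass belongs to the dropping event.
(b) Entailed — the narrative places the unlocking before the melting.
(c) Not entailed — Sade dropped the glass, not the snow; the snow belongs to the melting event.
(d) Entailed — this follows by dropping conjuncts from the assembling event's description.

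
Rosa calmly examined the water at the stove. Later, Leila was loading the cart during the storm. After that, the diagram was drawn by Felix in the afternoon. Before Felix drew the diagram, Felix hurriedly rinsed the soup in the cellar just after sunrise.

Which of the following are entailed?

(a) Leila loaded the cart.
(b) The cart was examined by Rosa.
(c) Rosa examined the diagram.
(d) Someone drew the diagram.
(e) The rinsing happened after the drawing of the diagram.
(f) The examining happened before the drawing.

(a) Not entailed — 'was loading' is progressive on an accomplishment; it does not entail the completed 'loaded'.
(b) Not entailed — Rosa examined the water, not the cart; the cart belongs to the loading event.
(c) Not entailed — Rosa examined the water, not the diagram; the diagram belongs to the drawing event.
(d) Entailed — dropping 'in the afternoon' and generalizing the agent leaves a sub-description the original still satisfies.
(e) Not entailed — the narrative places the rinsing before the drawing, not after.
(f) Entailed — the narrative places the examining before the drawing.

(d), (f)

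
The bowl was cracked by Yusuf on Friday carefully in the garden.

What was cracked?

the bowl

'the bowl' marks the patient of the cracking event.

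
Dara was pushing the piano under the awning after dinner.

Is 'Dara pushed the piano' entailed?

'push' is atelic; if Dara was pushing the piano, then Dara pushed the piano (for some time).

yes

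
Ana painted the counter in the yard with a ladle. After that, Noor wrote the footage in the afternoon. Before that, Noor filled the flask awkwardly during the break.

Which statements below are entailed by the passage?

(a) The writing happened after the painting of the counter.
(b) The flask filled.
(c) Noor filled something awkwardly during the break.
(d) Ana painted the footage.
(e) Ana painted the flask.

(a) Entailed — the narrative places the painting before the writing.
(b) Entailed — 'Noor filled the flask' is causative; it entails the inchoative 'the flask filled'.
(c) Entailed — this follows by dropping conjuncts from the filling event's description.
(d) Not entailed — Ana painted the counter, not the footage; the footage belongs to the writing event.
(e) Not entailed — Ana painted the counter, not the flask; the flask belongs to the filling event.

(a), (b), (c)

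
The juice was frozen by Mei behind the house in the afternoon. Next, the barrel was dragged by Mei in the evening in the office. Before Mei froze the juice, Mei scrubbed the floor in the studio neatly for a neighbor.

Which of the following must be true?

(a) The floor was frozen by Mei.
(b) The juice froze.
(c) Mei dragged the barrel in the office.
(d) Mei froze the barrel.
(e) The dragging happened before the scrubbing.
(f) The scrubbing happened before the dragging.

(b), (c), (f)

(a) Not entailed — Mei froze the juice, not the floor; the floor belongs to the scrubbing event.
(b) Entailed — 'Mei froze the juice' is causative; it entails the inchoative 'the juice froze'.
(c) Entailed — this follows by dropping conjuncts from the dragging event's description.
(d) Not entailed — Mei froze the juice, not the barrel; the barrel belongs to the dragging event.
(e) Not entailed — the narrative places the scrubbing before the dragging, not after.
(f) Entailed — the narrative places the scrubbing before the dragging.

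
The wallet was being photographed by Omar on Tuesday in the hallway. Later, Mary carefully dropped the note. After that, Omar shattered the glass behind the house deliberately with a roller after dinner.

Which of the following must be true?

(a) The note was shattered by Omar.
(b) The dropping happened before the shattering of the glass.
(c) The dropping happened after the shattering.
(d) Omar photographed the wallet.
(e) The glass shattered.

(b), (e)

(a) Not entailed — Omar shattered the glass, not the note; the note belongs to the dropping event.
(b) Entailed — the narrative places the dropping before the shattering.
(c) Not entailed — the narrative places the dropping before the shattering, not after.
(d) Not entailed — 'was photographing' is progressive on an accomplishment; it does not entail the completed 'photographed'.
(e) Entailed — 'Omar shattered the glass' is causative; it entails the inchoative 'the glass shattered'.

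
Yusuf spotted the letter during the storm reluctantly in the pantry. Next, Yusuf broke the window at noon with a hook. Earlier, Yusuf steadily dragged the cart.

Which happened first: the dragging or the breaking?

The connectives place the dragging before the breaking.

the dragging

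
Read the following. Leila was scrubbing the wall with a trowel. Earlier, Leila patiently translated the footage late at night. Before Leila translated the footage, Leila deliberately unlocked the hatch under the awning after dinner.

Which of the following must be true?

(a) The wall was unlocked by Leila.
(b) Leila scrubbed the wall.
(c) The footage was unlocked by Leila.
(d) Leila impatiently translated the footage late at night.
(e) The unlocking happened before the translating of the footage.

(b), (e)

(a) Not entailed — Leila unlocked the hatch, not the wall; the wall belongs to the scrubbing event.
(b) Entailed — 'scrub' is an activity; 'was scrubbing' entails that some scrubbing happened, so 'scrubbed' holds.
(c) Not entailed — Leila unlocked the hatch, not the footage; the footage belongs to the translating event.
(d) Not entailed — 'impatiently' adds a manner not in (and inconsistent with) the original.
(e) Entailed — the narrative places the unlocking before the translating.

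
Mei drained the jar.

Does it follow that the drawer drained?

no

Nothing is said about any drawer; only the jar is affected.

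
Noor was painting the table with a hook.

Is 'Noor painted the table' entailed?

'was painting' is progressive; for an accomplishment like 'paint the table', it doesn't entail completion.

no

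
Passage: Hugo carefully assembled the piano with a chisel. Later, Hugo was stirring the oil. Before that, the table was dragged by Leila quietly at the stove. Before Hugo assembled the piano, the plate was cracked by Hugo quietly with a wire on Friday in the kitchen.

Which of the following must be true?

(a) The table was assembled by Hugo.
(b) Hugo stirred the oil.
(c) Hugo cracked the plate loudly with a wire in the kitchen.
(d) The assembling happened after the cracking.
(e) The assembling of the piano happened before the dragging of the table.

(b), (d)

(a) Not entailed — Hugo assembled the piano, not the table; the table belongs to the dragging event.
(b) Entailed — 'stir' is an activity; 'was stirring' entails that some stirring happened, so 'stirred' holds.
(c) Not entailed — 'loudly' adds a manner not in (and inconsistent with) the original.
(d) Entailed — the narrative places the cracking before the assembling.
(e) Not entailed — the narrative doesn't order the assembling relative to the dragging.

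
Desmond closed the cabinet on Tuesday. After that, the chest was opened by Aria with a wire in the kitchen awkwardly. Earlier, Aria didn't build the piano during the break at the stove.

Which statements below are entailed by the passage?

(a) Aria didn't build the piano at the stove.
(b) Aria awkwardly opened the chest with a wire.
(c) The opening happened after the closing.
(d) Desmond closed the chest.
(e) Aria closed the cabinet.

(b), (c)

(a) Not entailed — dropping 'during the break' under negation is not valid — the original leaves open that Aria built the piano some other way.
(b) Entailed — the original entails any weakening of itself; this just drops 'in the kitchen'.
(c) Entailed — the narrative places the closing before the opening.
(d) Not entailed — Desmond closed the cabinet, not the chest; the chest belongs to the opening event.
(e) Not entailed — the passage has Desmond closing the cabinet, not Aria.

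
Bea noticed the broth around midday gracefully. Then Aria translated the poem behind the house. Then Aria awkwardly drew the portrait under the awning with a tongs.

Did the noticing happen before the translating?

yes

The narrative orders the noticing before the translating.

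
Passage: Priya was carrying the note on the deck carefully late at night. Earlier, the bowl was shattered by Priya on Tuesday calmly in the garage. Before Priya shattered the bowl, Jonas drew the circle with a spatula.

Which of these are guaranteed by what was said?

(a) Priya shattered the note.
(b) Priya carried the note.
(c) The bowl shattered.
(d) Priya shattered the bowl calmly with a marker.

(a) Not entailed — Priya shattered the bowl, not the note; the note belongs to the carrying event.
(b) Entailed — 'carry' is an activity; 'was carrying' entails that some carrying happened, so 'carried' holds.
(c) Entailed — 'Priya shattered the bowl' is causative; it entails the inchoative 'the bowl shattered'.
(d) Not entailed — 'with a marker' adds information not in the original event.

(b), (c)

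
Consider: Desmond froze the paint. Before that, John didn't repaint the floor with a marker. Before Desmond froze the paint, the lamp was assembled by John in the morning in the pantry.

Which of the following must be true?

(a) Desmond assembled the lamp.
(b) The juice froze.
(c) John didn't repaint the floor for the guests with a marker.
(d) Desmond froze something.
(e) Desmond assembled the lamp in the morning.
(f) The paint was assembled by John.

(c), (d)

(a) Not entailed — the passage has John assembling the lamp, not Desmond.
(b) Not entailed — the paint is what froze, not the juice.
(c) Entailed — under negation, adding a further restriction is entailed: if no such repainting event occurred, none occurred for the guests either.
(d) Entailed — the original entails any weakening of itself; this just generalizes the patient.
(e) Not entailed — the passage has John assembling the lamp, not Desmond.
(f) Not entailed — John assembled the lamp, not the paint; the paint belongs to the freezing event.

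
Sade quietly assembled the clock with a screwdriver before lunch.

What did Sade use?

a screwdriver

'with a screwdriver' marks the instrument of the assembling event.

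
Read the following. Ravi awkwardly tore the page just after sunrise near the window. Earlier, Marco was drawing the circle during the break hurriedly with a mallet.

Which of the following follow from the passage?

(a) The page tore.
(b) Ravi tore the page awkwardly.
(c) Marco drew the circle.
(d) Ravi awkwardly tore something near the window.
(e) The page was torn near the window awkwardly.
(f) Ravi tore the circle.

(a), (b), (d), (e)

(a) Entailed — 'Ravi tore the page' is causative; it entails the inchoative 'the page tore'.
(b) Entailed — dropping 'near the window', 'just after sunrise' leaves a sub-description the original still satisfies.
(c) Not entailed — 'was drawing' is progressive on an accomplishment; it does not entail the completed 'drew'.
(d) Entailed — this follows by dropping conjuncts from the tearing event's description.
(e) Entailed — dropping 'just after sunrise' and generalizing the agent leaves a sub-description the original still satisfies.
(f) Not entailed — Ravi tore the page, not the circle; the circle belongs to the drawing event.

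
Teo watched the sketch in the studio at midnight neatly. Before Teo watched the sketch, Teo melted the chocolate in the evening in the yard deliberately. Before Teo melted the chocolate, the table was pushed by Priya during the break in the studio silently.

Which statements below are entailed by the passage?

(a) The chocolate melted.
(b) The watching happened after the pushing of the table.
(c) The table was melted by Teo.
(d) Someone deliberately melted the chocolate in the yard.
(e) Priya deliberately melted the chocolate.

(a), (b), (d)

(a) Entailed — 'Teo melted the chocolate' is causative; it entails the inchoative 'the chocolate melted'.
(b) Entailed — the narrative places the pushing before the watching.
(c) Not entailed — Teo melted the chocolate, not the table; the table belongs to the pushing event.
(d) Entailed — dropping 'in the evening' and generalizing the agent leaves a sub-description the original still satisfies.
(e) Not entailed — the passage has Teo melting the chocolate, not Priya.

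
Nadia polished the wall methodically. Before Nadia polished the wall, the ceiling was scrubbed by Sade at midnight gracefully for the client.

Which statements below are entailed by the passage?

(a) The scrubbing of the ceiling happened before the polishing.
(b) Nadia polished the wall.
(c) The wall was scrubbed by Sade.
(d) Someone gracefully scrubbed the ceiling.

(a), (b), (d)

(a) Entailed — the narrative places the scrubbing before the polishing.
(b) Entailed — this follows by dropping conjuncts from the polishing event's description.
(c) Not entailed — Sade scrubbed the ceiling, not the wall; the wall belongs to the polishing event.
(d) Entailed — every conjunct here is already in the original scrubbing event.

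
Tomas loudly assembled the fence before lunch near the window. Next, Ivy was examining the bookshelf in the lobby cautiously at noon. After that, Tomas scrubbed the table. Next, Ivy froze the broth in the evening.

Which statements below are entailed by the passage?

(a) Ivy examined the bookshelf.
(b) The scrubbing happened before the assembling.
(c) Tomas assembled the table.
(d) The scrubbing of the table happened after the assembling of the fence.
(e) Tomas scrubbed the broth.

(a) Entailed — 'examine' is an activity; 'was examining' entails that some examining happened, so 'examined' holds.
(b) Not entailed — the narrative places the assembling before the scrubbing, not after.
(c) Not entailed — Tomas assembled the fence, not the table; the table belongs to the scrubbing event.
(d) Entailed — the narrative places the assembling before the scrubbing.
(e) Not entailed — Tomas scrubbed the table, not the broth; the broth belongs to the freezing event.

(a), (d)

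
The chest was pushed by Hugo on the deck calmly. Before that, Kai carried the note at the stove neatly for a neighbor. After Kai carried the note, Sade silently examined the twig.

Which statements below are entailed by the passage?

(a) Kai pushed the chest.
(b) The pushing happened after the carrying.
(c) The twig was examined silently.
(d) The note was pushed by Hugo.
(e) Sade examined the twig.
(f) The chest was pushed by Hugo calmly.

(b), (c), (e), (f)

(a) Not entailed — the passage has Hugo pushing the chest, not Kai.
(b) Entailed — the narrative places the carrying before the pushing.
(c) Entailed — every conjunct here is already in the original examining event.
(d) Not entailed — Hugo pushed the chest, not the note; the note belongs to the carrying event.
(e) Entailed — this follows by dropping conjuncts from the examining event's description.
(f) Entailed — dropping 'on the deck' leaves a sub-description the original still satisfies.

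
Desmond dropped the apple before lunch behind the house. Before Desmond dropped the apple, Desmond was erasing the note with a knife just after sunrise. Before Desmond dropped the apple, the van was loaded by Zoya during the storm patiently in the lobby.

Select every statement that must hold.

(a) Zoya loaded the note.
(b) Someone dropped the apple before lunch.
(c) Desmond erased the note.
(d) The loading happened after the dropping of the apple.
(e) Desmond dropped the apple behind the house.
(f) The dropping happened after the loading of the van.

(a) Not entailed — Zoya loaded the van, not the note; the note belongs to the erasing event.
(b) Entailed — this follows by dropping conjuncts from the dropping event's description.
(c) Not entailed — 'was erasing' is progressive on an accomplishment; it does not entail the completed 'erased'.
(d) Not entailed — the narrative places the loading before the dropping, not after.
(e) Entailed — this follows by dropping conjuncts from the dropping event's description.
(f) Entailed — the narrative places the loading before the dropping.

(b), (e), (f)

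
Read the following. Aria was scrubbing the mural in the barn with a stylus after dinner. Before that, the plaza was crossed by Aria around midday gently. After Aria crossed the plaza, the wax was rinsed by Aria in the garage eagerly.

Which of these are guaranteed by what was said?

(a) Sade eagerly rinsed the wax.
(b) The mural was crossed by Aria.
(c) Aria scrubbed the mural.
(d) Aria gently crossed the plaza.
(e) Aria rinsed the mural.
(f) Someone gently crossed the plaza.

(c), (d), (f)

(a) Not entailed — the passage has Aria rinsing the wax, not Sade.
(b) Not entailed — Aria crossed the plaza, not the mural; the mural belongs to the scrubbing event.
(c) Entailed — 'scrub' is an activity; 'was scrubbing' entails that some scrubbing happened, so 'scrubbed' holds.
(d) Entailed — this follows by dropping conjuncts from the crossing event's description.
(e) Not entailed — Aria rinsed the wax, not the mural; the mural belongs to the scrubbing event.
(f) Entailed — the original entails any weakening of itself; this just drops 'around midday' and generalizes the agent.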